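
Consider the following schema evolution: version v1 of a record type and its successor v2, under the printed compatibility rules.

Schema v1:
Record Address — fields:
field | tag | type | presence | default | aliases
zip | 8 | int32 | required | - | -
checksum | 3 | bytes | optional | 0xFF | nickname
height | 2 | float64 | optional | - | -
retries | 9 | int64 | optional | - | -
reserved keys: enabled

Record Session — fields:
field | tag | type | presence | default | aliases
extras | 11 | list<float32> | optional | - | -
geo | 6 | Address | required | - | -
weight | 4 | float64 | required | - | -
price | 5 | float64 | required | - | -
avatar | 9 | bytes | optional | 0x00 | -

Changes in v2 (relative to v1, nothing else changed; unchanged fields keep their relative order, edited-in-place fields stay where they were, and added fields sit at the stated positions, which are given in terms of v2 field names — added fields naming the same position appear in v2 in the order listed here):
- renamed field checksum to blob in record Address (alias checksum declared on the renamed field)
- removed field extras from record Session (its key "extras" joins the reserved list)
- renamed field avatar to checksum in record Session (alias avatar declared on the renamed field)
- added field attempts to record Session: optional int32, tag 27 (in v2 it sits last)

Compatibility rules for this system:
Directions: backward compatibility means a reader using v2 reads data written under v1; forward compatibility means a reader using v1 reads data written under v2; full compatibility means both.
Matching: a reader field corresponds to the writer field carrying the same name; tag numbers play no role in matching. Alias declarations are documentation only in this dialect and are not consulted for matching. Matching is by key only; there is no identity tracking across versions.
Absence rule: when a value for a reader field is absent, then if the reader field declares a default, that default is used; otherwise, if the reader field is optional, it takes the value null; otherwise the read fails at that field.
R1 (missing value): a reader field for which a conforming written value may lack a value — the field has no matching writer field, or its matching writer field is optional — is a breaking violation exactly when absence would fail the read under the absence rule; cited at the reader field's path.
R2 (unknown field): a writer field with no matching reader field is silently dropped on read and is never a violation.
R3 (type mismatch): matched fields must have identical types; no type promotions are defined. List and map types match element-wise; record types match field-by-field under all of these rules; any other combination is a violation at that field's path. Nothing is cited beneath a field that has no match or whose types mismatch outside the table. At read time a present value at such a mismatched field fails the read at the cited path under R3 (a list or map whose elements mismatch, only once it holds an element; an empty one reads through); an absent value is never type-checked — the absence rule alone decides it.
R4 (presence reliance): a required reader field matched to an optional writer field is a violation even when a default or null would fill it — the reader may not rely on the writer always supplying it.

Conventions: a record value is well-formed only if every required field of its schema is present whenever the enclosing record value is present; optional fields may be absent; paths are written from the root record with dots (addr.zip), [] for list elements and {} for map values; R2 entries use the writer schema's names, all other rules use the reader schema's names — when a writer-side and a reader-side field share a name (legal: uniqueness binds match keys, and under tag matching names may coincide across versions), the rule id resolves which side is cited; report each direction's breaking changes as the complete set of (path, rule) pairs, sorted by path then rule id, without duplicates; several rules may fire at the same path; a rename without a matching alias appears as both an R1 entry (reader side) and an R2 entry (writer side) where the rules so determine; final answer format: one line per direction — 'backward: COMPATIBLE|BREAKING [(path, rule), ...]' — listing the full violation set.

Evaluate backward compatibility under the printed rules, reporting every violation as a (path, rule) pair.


the writer's type comes first in each Session pair
backward for Session (reader v2, writer v1):
  Address -> Address, writer required: geo aligns to geo
  float64 -> float64, writer required: weight aligns to weight
  float64 -> float64, writer required: price aligns to price
  checksum: no writer match
  attempts: no writer match
  writer field extras has no reader counterpart
  writer field avatar has no reader counterpart
  int32 -> int32, writer required: geo.zip aligns to geo.zip
  geo.blob: no writer match
  float64 -> float64, writer optional: geo.height aligns to geo.height
  int64 -> int64, writer optional: geo.retries aligns to geo.retries
  writer field geo.checksum has no reader counterpart
  => no violations; backward on Session: COMPATIBLE
the rest of the Session diff is inert for this question:
  renamed field checksum to blob in record Address (alias checksum declared on the renamed field) -> inert for the asked Session verdict: nothing fires
  removed field extras from record Session (its key "extras" joins the reserved list) -> inert for the asked Session verdict: nothing fires
  renamed field avatar to checksum in record Session (alias avatar declared on the renamed field) -> inert for the asked Session verdict: nothing fires
  added field attempts to record Session: optional int32, tag 27 (in v2 it sits last) -> inert for the asked Session verdict: nothing fires

backward: COMPATIBLE []


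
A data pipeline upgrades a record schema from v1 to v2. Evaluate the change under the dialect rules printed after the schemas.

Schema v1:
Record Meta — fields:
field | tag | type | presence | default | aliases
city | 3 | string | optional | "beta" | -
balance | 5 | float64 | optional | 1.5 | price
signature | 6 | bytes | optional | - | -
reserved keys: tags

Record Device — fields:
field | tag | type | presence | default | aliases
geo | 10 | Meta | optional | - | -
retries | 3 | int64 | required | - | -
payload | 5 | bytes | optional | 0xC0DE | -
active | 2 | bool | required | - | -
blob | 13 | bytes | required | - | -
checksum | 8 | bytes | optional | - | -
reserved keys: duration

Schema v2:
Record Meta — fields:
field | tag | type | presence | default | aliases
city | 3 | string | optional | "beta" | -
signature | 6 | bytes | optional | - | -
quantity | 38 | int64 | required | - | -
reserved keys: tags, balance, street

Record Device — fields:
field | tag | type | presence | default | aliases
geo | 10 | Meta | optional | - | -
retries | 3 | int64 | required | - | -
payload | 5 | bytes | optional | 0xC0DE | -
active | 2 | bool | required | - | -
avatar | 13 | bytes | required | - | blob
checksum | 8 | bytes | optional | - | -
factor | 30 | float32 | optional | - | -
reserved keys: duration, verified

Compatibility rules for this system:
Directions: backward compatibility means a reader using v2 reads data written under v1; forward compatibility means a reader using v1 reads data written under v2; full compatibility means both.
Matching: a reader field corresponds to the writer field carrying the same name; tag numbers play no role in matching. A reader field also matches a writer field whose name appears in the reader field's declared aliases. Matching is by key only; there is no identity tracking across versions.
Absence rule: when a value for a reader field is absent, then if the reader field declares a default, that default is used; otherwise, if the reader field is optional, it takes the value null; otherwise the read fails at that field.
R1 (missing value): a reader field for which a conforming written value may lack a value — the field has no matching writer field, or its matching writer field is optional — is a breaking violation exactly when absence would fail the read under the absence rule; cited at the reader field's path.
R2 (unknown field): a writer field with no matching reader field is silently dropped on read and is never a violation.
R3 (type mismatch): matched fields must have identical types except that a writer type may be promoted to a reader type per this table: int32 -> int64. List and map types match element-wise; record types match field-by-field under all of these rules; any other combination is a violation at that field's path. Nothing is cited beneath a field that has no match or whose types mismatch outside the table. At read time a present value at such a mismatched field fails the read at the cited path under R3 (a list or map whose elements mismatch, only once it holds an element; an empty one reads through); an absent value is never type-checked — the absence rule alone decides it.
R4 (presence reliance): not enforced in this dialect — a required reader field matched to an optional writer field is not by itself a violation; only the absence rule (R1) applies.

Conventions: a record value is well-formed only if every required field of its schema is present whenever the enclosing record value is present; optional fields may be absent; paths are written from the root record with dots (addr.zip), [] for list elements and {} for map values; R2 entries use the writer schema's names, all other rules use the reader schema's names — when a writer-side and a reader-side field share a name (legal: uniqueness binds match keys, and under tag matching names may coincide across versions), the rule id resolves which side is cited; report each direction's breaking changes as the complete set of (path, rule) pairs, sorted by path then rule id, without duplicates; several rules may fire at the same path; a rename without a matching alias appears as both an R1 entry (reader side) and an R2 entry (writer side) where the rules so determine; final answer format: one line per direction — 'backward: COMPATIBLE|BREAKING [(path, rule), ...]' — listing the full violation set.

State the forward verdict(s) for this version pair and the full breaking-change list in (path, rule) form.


each type pair in Device: writer, then reader
forward analysis of Device with v1 as reader and v2 as writer:
  geo: paired with writer geo (Meta -> Meta; writer optional)
  retries: paired with writer retries (int64 -> int64; writer required)
  payload: paired with writer payload (bytes -> bytes; writer optional)
  active: paired with writer active (bool -> bool; writer required)
  blob: no writer match
  checksum: paired with writer checksum (bytes -> bytes; writer optional)
  leftover writer field: avatar
  leftover writer field: factor
  geo.city: paired with writer geo.city (string -> string; writer optional)
  geo.balance: no writer match
  geo.signature: paired with writer geo.signature (bytes -> bytes; writer optional)
  leftover writer field: geo.quantity
  violation R1 at blob
  => forward: BREAKING (1)
the other Device changes do not affect what is asked:
  added field factor to record Device: optional float32, tag 30 (in v2 it sits last) -> fires no rule on Device, leaving the asked answer as it is
  removed field balance from record Meta (its key "balance" joins the reserved list) -> fires no rule on Device, leaving the asked answer as it is
  added field quantity to record Meta: required int64, tag 38 (in v2 it sits last) -> matters only for Device's backward compatibility — outside the asked direction

forward: BREAKING [(blob, R1)]


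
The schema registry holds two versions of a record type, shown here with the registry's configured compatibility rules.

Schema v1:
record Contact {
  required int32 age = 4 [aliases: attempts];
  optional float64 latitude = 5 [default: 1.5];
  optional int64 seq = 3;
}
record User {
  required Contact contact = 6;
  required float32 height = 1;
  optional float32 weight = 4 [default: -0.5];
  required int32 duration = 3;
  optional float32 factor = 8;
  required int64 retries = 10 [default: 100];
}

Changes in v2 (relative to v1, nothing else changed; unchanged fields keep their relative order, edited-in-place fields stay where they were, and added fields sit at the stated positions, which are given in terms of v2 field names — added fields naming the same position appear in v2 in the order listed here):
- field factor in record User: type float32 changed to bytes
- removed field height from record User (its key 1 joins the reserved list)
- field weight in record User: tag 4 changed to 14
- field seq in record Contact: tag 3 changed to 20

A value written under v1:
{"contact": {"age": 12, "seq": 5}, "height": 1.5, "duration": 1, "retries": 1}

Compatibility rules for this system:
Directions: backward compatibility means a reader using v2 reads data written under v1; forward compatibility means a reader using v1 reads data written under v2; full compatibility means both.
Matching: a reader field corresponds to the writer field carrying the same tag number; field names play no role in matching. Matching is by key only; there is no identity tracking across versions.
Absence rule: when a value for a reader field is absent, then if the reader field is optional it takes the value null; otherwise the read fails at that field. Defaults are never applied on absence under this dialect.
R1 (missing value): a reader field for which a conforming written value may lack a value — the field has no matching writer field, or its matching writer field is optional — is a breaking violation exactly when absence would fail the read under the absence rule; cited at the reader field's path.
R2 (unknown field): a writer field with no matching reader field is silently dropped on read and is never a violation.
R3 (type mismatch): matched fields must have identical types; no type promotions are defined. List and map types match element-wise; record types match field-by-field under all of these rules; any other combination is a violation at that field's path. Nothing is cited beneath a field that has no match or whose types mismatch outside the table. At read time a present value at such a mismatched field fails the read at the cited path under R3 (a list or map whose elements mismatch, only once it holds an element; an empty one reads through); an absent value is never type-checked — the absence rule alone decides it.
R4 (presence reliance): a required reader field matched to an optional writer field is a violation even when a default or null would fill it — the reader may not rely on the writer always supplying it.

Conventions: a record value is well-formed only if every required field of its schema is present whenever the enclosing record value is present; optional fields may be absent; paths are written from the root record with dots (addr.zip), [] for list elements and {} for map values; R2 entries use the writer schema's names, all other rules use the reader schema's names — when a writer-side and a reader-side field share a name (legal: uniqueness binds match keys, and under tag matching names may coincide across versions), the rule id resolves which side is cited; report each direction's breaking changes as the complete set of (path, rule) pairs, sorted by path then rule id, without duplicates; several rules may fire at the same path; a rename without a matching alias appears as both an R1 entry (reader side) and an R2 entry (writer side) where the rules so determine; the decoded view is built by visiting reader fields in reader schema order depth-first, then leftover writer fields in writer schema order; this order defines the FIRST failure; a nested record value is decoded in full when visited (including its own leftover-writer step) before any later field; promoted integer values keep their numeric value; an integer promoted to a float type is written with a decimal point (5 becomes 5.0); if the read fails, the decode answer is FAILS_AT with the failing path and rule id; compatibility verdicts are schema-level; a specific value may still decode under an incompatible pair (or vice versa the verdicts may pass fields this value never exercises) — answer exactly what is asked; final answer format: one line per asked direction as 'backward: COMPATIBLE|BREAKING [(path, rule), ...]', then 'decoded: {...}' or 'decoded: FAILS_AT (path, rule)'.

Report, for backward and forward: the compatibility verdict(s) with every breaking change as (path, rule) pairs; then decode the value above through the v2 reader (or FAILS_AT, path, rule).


arrows below run writer -> reader for User
checking backward for User: reader v2 against writer v1:
  contact <- contact (Contact -> Contact, writer required)
  weight has no writer counterpart
  duration <- duration (int32 -> int32, writer required)
  factor <- factor (float32 -> bytes, writer optional)
  retries <- retries (int64 -> int64, writer required)
  writer height: unknown to reader
  writer weight: unknown to reader
  contact.age <- contact.age (int32 -> int32, writer required)
  contact.latitude <- contact.latitude (float64 -> float64, writer optional)
  contact.seq has no writer counterpart
  writer contact.seq: unknown to reader
  breaking: (factor, R3)
  => backward: BREAKING (1)
checking forward for User: reader v1 against writer v2:
  contact <- contact (Contact -> Contact, writer required)
  height has no writer counterpart
  weight has no writer counterpart
  duration <- duration (int32 -> int32, writer required)
  factor <- factor (bytes -> float32, writer optional)
  retries <- retries (int64 -> int64, writer required)
  writer weight: unknown to reader
  contact.age <- contact.age (int32 -> int32, writer required)
  contact.latitude <- contact.latitude (float64 -> float64, writer optional)
  contact.seq has no writer counterpart
  writer contact.seq: unknown to reader
  breaking: (factor, R3)
  breaking: (height, R1)
  => forward: BREAKING (2)
decode (reader v2):
  contact.age := 12
  contact.latitude := null (absent, optional -> null)
  contact.seq := null (absent, optional -> null)
  writer contact.seq: unknown -> dropped
  weight := null (absent, optional -> null)
  duration := 1
  factor := null (absent, optional -> null)
  retries := 1
  writer height: unknown -> dropped
  => decoded: {"contact": {"age": 12, "latitude": null, "seq": null}, "weight": null, "duration": 1, "factor": null, "retries": 1}

backward: BREAKING [(factor, R3)]; forward: BREAKING [(factor, R3), (height, R1)]; decoded: {"contact": {"age": 12, "latitude": null, "seq": null}, "weight": null, "duration": 1, "factor": null, "retries": 1}


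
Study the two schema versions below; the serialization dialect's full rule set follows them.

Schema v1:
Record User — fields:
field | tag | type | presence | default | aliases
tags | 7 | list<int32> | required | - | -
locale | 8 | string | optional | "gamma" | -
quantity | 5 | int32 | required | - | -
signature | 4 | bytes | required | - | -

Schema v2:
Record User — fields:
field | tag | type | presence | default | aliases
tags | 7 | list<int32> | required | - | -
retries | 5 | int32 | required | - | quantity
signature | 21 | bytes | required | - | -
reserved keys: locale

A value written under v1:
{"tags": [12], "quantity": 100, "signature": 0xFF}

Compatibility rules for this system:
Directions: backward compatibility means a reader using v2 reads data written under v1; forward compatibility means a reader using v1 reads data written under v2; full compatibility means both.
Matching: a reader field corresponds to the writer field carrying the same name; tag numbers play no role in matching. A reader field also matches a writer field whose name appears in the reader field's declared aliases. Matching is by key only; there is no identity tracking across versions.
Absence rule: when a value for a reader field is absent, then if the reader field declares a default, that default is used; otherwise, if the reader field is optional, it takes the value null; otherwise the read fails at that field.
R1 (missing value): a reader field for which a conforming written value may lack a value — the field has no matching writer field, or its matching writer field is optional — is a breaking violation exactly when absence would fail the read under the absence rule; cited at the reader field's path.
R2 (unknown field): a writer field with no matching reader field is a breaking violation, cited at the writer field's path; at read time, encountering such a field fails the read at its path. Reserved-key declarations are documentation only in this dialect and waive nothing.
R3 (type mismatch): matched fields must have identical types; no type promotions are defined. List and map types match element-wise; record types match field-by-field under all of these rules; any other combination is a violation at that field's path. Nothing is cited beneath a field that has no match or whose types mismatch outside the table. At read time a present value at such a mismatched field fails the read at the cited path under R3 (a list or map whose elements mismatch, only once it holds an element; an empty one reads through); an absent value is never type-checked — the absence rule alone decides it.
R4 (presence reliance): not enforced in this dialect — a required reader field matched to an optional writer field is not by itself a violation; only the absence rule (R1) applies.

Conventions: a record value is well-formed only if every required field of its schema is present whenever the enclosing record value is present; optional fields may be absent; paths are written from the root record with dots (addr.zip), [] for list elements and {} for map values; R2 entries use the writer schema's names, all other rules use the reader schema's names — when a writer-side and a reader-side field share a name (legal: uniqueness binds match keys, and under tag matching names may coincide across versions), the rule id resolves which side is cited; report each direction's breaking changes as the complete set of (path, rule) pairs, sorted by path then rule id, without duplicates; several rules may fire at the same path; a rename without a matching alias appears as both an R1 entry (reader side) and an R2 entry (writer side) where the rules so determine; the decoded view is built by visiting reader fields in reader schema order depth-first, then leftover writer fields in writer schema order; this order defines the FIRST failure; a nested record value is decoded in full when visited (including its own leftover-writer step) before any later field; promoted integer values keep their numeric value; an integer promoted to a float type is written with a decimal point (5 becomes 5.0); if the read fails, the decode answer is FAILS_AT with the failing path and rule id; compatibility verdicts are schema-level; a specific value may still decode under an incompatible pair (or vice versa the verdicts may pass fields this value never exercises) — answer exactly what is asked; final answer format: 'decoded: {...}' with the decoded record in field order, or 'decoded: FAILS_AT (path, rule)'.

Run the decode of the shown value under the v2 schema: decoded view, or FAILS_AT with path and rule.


decoded: {"tags": [12], "retries": 100, "signature": 0xFF}

in User below, arrows point writer -> reader
migrating the User value to v2:
  tags := [12]
  retries := 100 (from writer quantity)
  signature := 0xFF
  => decoded: {"tags": [12], "retries": 100, "signature": 0xFF}
the other User changes do not affect what is asked:
  field signature in record User: tag 4 changed to 21 -> fires no rule on User under this dialect and leaves the result unchanged


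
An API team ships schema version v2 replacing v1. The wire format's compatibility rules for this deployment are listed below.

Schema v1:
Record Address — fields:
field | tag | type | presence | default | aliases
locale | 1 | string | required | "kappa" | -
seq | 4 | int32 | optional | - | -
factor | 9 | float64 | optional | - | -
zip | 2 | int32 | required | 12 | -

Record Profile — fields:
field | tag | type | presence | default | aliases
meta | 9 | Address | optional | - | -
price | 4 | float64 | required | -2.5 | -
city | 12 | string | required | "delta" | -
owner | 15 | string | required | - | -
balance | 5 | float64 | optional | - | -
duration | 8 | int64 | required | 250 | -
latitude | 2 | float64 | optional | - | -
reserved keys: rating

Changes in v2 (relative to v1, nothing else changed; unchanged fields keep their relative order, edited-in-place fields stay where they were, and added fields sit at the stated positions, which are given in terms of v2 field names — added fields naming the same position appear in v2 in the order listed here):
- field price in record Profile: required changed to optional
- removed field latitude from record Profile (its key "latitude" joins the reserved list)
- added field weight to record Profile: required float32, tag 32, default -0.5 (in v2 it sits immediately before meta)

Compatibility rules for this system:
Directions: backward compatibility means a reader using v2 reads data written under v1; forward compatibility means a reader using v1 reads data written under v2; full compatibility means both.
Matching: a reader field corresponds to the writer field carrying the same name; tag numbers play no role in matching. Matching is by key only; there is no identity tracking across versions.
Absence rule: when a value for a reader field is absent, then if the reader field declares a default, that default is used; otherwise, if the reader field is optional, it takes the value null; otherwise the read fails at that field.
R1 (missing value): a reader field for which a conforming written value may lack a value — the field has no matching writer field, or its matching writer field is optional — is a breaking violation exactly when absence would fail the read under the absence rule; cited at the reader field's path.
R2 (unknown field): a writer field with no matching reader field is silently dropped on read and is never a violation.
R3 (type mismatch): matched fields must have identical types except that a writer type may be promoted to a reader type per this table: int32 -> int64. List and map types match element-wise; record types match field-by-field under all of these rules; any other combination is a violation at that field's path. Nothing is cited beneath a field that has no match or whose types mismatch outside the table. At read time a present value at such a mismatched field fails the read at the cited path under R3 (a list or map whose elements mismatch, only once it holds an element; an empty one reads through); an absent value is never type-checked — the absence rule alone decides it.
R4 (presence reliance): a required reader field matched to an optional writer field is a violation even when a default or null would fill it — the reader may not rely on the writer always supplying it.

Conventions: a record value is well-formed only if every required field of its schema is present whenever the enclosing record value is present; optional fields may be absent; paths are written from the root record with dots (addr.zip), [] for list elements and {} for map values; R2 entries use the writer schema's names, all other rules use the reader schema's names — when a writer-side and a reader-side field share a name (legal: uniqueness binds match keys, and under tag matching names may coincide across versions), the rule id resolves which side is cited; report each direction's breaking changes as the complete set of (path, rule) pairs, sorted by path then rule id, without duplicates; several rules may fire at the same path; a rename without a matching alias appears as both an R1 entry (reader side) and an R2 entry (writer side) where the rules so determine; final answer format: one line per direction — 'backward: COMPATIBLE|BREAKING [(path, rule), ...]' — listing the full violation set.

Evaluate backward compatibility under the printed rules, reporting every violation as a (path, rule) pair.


backward: COMPATIBLE []

arrows below run writer -> reader for Profile
backward for Profile (reader v2, writer v1):
  weight: no writer match
  writer optional, Address -> Address: reader meta maps from writer meta
  writer required, float64 -> float64: reader price maps from writer price
  writer required, string -> string: reader city maps from writer city
  writer required, string -> string: reader owner maps from writer owner
  writer optional, float64 -> float64: reader balance maps from writer balance
  writer required, int64 -> int64: reader duration maps from writer duration
  leftover writer field: latitude
  writer required, string -> string: reader meta.locale maps from writer meta.locale
  writer optional, int32 -> int32: reader meta.seq maps from writer meta.seq
  writer optional, float64 -> float64: reader meta.factor maps from writer meta.factor
  writer required, int32 -> int32: reader meta.zip maps from writer meta.zip
  => no violations; backward on Profile: COMPATIBLE
diffs on Profile not affecting the asked answer:
  field price in record Profile: required changed to optional -> its effect on Profile is confined to the forward direction, not asked
  removed field latitude from record Profile (its key "latitude" joins the reserved list) -> fires no rule on Profile, leaving the asked answer as it is
  added field weight to record Profile: required float32, tag 32, default -0.5 (in v2 it sits immediately before meta) -> fires no rule on Profile, leaving the asked answer as it is


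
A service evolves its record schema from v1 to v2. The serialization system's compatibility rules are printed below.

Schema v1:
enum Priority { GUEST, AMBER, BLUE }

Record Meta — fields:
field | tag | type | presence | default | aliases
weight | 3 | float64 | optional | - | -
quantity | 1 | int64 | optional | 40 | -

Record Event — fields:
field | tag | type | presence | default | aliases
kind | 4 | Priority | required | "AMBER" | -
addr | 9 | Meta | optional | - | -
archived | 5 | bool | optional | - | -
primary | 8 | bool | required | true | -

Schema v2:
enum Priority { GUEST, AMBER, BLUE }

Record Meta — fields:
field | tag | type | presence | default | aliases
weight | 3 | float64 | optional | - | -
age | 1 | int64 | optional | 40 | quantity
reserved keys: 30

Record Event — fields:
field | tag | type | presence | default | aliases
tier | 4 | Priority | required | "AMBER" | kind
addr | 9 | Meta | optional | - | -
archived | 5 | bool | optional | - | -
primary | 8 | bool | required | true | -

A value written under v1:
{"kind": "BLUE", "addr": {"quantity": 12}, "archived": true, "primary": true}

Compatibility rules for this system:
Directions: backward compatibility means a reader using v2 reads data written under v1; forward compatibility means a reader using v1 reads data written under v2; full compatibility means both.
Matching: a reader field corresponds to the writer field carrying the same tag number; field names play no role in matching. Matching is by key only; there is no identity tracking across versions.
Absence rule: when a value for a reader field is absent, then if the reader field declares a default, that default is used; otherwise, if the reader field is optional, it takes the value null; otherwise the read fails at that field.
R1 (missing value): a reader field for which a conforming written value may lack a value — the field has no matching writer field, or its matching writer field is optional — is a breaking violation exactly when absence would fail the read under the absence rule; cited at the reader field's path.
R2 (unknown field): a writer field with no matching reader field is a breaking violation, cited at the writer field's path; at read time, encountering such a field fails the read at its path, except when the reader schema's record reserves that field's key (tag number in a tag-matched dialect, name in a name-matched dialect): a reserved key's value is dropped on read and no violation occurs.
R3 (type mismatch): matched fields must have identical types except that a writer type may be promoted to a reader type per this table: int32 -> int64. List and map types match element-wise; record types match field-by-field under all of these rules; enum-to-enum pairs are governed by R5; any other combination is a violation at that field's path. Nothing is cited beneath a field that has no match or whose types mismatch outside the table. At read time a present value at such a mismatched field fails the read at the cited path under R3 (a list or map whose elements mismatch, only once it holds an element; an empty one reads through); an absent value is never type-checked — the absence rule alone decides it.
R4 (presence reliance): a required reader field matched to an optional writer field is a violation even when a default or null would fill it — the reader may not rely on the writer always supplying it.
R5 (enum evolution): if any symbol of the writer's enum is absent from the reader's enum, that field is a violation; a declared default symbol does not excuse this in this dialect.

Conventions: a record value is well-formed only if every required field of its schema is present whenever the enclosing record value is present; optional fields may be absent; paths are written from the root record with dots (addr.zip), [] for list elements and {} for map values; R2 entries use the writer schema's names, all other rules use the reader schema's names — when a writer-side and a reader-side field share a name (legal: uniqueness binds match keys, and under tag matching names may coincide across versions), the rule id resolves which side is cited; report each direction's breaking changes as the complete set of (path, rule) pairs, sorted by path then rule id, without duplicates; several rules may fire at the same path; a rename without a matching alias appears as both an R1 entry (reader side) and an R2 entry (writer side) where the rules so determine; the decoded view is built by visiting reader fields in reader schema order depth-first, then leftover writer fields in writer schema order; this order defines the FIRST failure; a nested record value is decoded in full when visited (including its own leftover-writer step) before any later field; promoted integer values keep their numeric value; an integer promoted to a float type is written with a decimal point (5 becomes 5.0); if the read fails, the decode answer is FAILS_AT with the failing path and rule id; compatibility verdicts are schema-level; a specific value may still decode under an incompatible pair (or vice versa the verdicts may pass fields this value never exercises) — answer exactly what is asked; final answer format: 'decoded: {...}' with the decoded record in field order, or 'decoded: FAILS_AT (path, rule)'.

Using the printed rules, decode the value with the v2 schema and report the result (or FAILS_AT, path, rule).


decoded: {"tier": "BLUE", "addr": {"weight": null, "age": 12}, "archived": true, "primary": true}

arrows below run writer -> reader for Event
migrating the Event value to v2:
  tier := "BLUE" (from writer kind)
  addr.weight := null (absent, optional -> null)
  addr.age := 12 (from writer quantity)
  archived := true
  primary := true
  => decoded: {"tier": "BLUE", "addr": {"weight": null, "age": 12}, "archived": true, "primary": true}


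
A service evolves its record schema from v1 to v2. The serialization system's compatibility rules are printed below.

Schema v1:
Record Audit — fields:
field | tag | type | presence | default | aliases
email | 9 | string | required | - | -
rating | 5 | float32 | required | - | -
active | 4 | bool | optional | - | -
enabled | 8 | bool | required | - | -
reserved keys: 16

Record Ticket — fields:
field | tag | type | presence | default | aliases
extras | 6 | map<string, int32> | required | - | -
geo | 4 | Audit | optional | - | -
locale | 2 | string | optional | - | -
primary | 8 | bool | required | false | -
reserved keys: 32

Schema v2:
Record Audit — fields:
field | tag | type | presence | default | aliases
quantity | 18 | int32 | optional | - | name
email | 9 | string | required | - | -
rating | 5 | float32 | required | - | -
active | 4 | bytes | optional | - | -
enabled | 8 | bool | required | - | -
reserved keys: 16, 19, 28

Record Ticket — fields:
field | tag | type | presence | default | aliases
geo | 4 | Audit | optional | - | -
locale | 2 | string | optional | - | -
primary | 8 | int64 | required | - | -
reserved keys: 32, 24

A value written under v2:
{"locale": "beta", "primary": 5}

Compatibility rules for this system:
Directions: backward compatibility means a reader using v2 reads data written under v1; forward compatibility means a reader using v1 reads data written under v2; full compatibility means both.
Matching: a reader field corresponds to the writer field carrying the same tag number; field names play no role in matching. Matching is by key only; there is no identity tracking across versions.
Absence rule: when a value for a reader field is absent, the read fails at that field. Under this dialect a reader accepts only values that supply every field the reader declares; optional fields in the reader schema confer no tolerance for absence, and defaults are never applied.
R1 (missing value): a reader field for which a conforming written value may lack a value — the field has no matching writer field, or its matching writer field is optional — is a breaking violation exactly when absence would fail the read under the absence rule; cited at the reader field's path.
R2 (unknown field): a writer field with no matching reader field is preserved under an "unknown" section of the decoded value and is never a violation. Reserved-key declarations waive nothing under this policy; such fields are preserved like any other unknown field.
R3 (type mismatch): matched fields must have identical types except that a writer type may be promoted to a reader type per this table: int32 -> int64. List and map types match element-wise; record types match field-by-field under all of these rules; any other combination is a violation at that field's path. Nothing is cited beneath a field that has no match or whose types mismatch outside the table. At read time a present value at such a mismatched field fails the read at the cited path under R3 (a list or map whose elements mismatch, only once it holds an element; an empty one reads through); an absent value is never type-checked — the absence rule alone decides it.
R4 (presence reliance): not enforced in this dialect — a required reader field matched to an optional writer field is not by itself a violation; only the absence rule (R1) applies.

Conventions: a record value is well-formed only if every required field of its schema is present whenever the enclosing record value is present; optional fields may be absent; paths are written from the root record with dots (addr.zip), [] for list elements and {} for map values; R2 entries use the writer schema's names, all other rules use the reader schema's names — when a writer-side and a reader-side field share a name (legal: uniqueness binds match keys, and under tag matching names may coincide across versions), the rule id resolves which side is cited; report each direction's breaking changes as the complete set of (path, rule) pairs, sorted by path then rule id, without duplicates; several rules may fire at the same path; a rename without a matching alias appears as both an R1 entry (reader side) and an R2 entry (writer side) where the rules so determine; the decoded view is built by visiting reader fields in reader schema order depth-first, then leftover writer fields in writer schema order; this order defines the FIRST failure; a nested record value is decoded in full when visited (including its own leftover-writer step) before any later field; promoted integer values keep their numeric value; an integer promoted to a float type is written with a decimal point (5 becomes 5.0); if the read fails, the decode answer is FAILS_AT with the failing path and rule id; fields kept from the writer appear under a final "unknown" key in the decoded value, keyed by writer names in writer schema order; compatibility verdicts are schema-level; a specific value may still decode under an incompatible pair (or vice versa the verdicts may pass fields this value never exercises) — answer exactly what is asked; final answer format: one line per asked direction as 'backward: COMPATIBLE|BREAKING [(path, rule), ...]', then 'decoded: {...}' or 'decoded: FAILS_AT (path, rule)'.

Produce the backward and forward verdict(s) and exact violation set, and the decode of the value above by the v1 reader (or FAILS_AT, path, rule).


backward: BREAKING [(geo, R1), (geo.active, R1), (geo.active, R3), (geo.quantity, R1), (locale, R1), (primary, R3)]; forward: BREAKING [(extras, R1), (geo, R1), (geo.active, R1), (geo.active, R3), (locale, R1), (primary, R3)]; decoded: FAILS_AT (extras, R1)

each type pair in Ticket: writer, then reader
backward for Ticket (reader v2, writer v1):
  geo: Audit -> Audit, writer optional; from geo
  locale: string -> string, writer optional; from locale
  primary: bool -> int64, writer required; from primary
  extras (writer side), unknown to reader
  geo.quantity: no writer match
  geo.email: string -> string, writer required; from geo.email
  geo.rating: float32 -> float32, writer required; from geo.rating
  geo.active: bool -> bytes, writer optional; from geo.active
  geo.enabled: bool -> bool, writer required; from geo.enabled
  R1 fires at geo
  R1 fires at geo.active
  R3 fires at geo.active
  R1 fires at geo.quantity
  R1 fires at locale
  R3 fires at primary
  backward on Ticket therefore BREAKING (6)
forward for Ticket (reader v1, writer v2):
  extras: no writer match
  geo: Audit -> Audit, writer optional; from geo
  locale: string -> string, writer optional; from locale
  primary: int64 -> bool, writer required; from primary
  geo.email: string -> string, writer required; from geo.email
  geo.rating: float32 -> float32, writer required; from geo.rating
  geo.active: bytes -> bool, writer optional; from geo.active
  geo.enabled: bool -> bool, writer required; from geo.enabled
  geo.quantity (writer side), unknown to reader
  R1 fires at extras
  R1 fires at geo
  R1 fires at geo.active
  R3 fires at geo.active
  R1 fires at locale
  R3 fires at primary
  forward on Ticket therefore BREAKING (6)
decoding the Ticket value with the v1 reader:
  read fails at extras under R1 (no fill)
  => FAILS_AT (extras, R1)
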